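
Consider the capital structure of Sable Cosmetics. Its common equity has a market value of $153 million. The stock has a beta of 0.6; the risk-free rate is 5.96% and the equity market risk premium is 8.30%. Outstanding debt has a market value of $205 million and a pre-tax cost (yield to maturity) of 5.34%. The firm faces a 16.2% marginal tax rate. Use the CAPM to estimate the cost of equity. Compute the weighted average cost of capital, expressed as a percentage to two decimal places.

Cost of equity via CAPM: Re = 5.96% + 0.6 × 8.3% = 10.9400%.
Total capital V = 153 + 205 = 358.
Equity: weight = 153/358 = 0.4274; cost = 10.94%.
Debt: weight = 205/358 = 0.5726; after-tax cost = 5.34% × (1 − 16.2%) = 4.4749%.
WACC = 0.4274 × 10.9400% + 0.5726 × 4.4749% = 7.2379%.

7.24%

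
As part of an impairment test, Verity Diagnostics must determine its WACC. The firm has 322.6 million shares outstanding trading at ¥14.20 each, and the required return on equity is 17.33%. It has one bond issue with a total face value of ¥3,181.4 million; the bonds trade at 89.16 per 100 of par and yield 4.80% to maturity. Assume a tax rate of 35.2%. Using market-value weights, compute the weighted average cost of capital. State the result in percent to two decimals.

Market value of equity E = 14.2 × 322.6m = 4580.92m. Market value of debt D = 3181.4m × 89.16/100 = 2836.53624m.
Total capital V = 4580.92 + 2836.53624 = 7417.45624.
Equity: weight = 4580.92/7417.45624 = 0.6176; cost = 17.33%.
Bonds outstanding: weight = 2836.53624/7417.45624 = 0.3824; after-tax cost = 4.8% × (1 − 35.2%) = 3.1104%.
WACC = 0.6176 × 17.3300% + 0.3824 × 3.1104% = 11.8922%.

11.89%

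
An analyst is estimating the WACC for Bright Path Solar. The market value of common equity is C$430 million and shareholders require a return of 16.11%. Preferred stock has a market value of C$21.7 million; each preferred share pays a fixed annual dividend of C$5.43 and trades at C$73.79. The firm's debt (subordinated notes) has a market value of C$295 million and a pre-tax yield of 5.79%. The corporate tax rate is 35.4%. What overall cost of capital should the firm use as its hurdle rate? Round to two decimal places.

10.97%

Cost of preferred: Rp = 5.43 / 73.79 = 7.3587%.
Total capital V = 430 + 21.7 + 295 = 746.7.
Equity: weight = 430/746.7 = 0.5759; cost = 16.11%.
Preferred: weight = 21.7/746.7 = 0.0291; cost = 7.3587%.
Subordinated notes: weight = 295/746.7 = 0.3951; after-tax cost = 5.79% × (1 − 35.4%) = 3.7403%.
WACC = 0.5759 × 16.1100% + 0.0291 × 7.3587% + 0.3951 × 3.7403% = 10.9688%.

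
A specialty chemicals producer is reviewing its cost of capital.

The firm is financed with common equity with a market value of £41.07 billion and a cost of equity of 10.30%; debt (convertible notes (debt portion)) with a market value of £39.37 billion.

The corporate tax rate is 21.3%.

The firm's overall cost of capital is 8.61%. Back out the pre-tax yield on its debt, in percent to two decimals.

Total capital V = 41.07 + 39.37 = 80.44.
Equity weight = 41.07/80.44 = 0.5106.
Convertible notes (debt portion) weight = 39.37/80.44 = 0.4894.
Equity contribution = 0.5106 × 10.3% = 5.2588%.
Remaining for debt = 8.61% − 5.2588% = 3.3512%.
Rd × (1 − 21.3%) × 0.4894 = 3.3512%  ⇒  Rd = 8.7002%.

8.70%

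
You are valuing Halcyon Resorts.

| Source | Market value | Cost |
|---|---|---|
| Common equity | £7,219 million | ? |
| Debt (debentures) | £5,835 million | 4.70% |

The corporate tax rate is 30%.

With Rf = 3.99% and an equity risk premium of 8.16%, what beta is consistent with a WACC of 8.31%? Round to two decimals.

1.03

Total capital V = 7219 + 5835 = 13054.
Equity weight = 7219/13054 = 0.5530.
Debentures weight = 5835/13054 = 0.4470.
Debt contribution = 0.4470 × 4.7% × (1 − 30%) = 1.4706%.
Required equity contribution = 8.31% − 1.4706% = 6.8394%  ⇒  Re = 12.3676%.
CAPM: 12.3676% = 3.99% + β × 8.16%  ⇒  β = 1.0267.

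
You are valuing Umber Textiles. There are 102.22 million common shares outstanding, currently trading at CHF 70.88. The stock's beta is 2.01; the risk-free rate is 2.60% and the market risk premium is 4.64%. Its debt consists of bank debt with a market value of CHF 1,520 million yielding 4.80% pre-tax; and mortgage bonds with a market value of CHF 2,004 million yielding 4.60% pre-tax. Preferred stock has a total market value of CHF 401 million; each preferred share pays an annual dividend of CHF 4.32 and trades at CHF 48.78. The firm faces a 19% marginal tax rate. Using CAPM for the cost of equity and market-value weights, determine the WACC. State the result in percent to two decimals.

Cost of equity via CAPM: Re = 2.6% + 2.01 × 4.64% = 11.9264%.
Cost of preferred: Rp = 4.32 / 48.78 = 8.8561%.
Market value of equity E = 70.88 × 102.22m = 7245.3536m.
Total capital V = 7245.3536 + 401 + 1520 + 2004 = 11170.3536.
Equity: weight = 7245.3536/11170.3536 = 0.6486; cost = 11.9264%.
Preferred: weight = 401/11170.3536 = 0.0359; cost = 8.8561%.
Bank debt: weight = 1520/11170.3536 = 0.1361; after-tax cost = 4.8% × (1 − 19%) = 3.8880%.
Mortgage bonds: weight = 2004/11170.3536 = 0.1794; after-tax cost = 4.6% × (1 − 19%) = 3.7260%.
WACC = 0.6486 × 11.9264% + 0.0359 × 8.8561% + 0.1361 × 3.8880% + 0.1794 × 3.7260% = 9.2512%.

9.25%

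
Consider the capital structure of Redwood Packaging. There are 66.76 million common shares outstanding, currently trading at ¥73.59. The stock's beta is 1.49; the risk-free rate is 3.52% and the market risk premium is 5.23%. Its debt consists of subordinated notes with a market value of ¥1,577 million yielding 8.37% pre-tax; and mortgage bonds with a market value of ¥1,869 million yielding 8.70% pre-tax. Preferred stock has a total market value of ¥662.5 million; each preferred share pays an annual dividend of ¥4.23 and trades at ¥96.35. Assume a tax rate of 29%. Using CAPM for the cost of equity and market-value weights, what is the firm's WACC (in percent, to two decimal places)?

8.80%

Cost of equity via CAPM: Re = 3.52% + 1.49 × 5.23% = 11.3127%.
Cost of preferred: Rp = 4.23 / 96.35 = 4.3902%.
Market value of equity E = 73.59 × 66.76m = 4912.8684m.
Total capital V = 4912.8684 + 662.5 + 1577 + 1869 = 9021.3684.
Equity: weight = 4912.8684/9021.3684 = 0.5446; cost = 11.3127%.
Preferred: weight = 662.5/9021.3684 = 0.0734; cost = 4.3902%.
Subordinated notes: weight = 1577/9021.3684 = 0.1748; after-tax cost = 8.37% × (1 − 29%) = 5.9427%.
Mortgage bonds: weight = 1869/9021.3684 = 0.2072; after-tax cost = 8.7% × (1 − 29%) = 6.1770%.
WACC = 0.5446 × 11.3127% + 0.0734 × 4.3902% + 0.1748 × 5.9427% + 0.2072 × 6.1770% = 8.8016%.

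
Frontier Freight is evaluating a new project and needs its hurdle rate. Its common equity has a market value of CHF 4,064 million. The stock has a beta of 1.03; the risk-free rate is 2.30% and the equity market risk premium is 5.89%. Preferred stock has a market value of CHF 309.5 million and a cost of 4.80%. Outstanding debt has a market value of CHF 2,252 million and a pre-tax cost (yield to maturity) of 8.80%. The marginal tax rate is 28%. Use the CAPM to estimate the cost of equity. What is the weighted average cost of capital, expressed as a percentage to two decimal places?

Cost of equity via CAPM: Re = 2.3% + 1.03 × 5.89% = 8.3667%.
Total capital V = 4064 + 309.5 + 2252 = 6625.5.
Equity: weight = 4064/6625.5 = 0.6134; cost = 8.3667%.
Preferred: weight = 309.5/6625.5 = 0.0467; cost = 4.8%.
Debt: weight = 2252/6625.5 = 0.3399; after-tax cost = 8.8% × (1 − 28%) = 6.3360%.
WACC = 0.6134 × 8.3667% + 0.0467 × 4.8000% + 0.3399 × 6.3360% = 7.5099%.

7.51%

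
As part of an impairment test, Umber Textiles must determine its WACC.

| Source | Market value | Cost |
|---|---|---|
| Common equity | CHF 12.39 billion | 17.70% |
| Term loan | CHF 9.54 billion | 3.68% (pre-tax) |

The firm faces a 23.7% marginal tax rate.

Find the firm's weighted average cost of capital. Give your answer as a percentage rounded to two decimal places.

Total capital V = 12.39 + 9.54 = 21.93.
Equity: weight = 12.39/21.93 = 0.5650; cost = 17.7%.
Term loan: weight = 9.54/21.93 = 0.4350; after-tax cost = 3.68% × (1 − 23.7%) = 2.8078%.
WACC = 0.5650 × 17.7000% + 0.4350 × 2.8078% = 11.2216%.

11.22%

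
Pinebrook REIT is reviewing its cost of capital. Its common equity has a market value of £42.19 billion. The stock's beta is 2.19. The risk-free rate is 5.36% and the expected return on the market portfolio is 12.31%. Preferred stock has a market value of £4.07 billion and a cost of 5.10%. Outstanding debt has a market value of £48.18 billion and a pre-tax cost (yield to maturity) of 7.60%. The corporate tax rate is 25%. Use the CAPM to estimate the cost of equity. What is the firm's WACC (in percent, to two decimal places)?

Market risk premium = 12.31% − 5.36% = 6.95%.
Cost of equity via CAPM: Re = 5.36% + 2.19 × 6.95% = 20.5805%.
Total capital V = 42.19 + 4.07 + 48.18 = 94.44.
Equity: weight = 42.19/94.44 = 0.4467; cost = 20.5805%.
Preferred: weight = 4.07/94.44 = 0.0431; cost = 5.1%.
Debt: weight = 48.18/94.44 = 0.5102; after-tax cost = 7.6% × (1 − 25%) = 5.7000%.
WACC = 0.4467 × 20.5805% + 0.0431 × 5.1000% + 0.5102 × 5.7000% = 12.3218%.

12.32%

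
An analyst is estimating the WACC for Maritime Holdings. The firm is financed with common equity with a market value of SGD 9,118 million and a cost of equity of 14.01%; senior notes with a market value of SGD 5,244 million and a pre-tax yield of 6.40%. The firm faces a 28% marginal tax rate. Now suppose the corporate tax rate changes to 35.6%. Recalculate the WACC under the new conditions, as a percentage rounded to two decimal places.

10.40%

After the change:
Total capital V = 9118 + 5244 = 14362.
Equity: weight = 9118/14362 = 0.6349; cost = 14.01%.
Senior notes: weight = 5244/14362 = 0.3651; after-tax cost = 6.4% × (1 − 35.6%) = 4.1216%.
WACC = 0.6349 × 14.0100% + 0.3651 × 4.1216% = 10.3994%.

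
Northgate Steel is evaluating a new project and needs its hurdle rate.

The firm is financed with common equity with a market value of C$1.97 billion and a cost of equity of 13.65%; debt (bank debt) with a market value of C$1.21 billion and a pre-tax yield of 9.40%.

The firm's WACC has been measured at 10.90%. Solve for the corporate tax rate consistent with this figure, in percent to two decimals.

Total capital V = 1.97 + 1.21 = 3.18.
Equity weight = 1.97/3.18 = 0.6195.
Bank debt weight = 1.21/3.18 = 0.3805.
Equity contribution = 0.6195 × 13.65% = 8.4561%.
Debt contribution must be 10.9% − 8.4561% = 2.4439%.
0.3805 × 9.4% × (1 − T) = 2.4439%  ⇒  (1 − T) = 0.6833.
T = 31.6731%.

31.67%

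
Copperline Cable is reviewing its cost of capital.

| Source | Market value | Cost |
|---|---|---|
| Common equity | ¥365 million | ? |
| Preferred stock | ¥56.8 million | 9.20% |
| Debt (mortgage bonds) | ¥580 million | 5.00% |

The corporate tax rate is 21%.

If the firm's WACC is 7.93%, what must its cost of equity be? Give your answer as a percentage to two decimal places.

Total capital V = 365 + 56.8 + 580 = 1001.8.
Equity weight = 365/1001.8 = 0.3643.
Preferred weight = 56.8/1001.8 = 0.0567.
Mortgage bonds weight = 580/1001.8 = 0.5790.
Debt contribution = 0.5790 × 5% × (1 − 21%) = 2.2869%.
Preferred contribution = 0.0567 × 9.2% = 0.5216%.
Required equity contribution = 7.93% − 2.8085% = 5.1215%.
Re = 5.1215% / 0.3643 = 14.0568%.

14.06%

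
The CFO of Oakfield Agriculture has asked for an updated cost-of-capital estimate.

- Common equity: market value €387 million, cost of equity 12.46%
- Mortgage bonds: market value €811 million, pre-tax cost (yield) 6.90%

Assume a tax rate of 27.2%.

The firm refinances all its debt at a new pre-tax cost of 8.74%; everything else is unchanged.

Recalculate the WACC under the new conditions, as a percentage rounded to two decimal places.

8.33%

After the change:
Total capital V = 387 + 811 = 1198.
Equity: weight = 387/1198 = 0.3230; cost = 12.46%.
Mortgage bonds: weight = 811/1198 = 0.6770; after-tax cost = 8.74% × (1 − 27.2%) = 6.3627%.
WACC = 0.3230 × 12.4600% + 0.6770 × 6.3627% = 8.3324%.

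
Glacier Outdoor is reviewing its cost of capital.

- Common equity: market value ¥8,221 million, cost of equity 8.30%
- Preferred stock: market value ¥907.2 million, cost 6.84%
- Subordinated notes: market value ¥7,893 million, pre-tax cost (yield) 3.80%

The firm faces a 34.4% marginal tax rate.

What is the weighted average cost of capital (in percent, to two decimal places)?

5.53%

Total capital V = 8221 + 907.2 + 7893 = 17021.2.
Equity: weight = 8221/17021.2 = 0.4830; cost = 8.3%.
Preferred: weight = 907.2/17021.2 = 0.0533; cost = 6.84%.
Subordinated notes: weight = 7893/17021.2 = 0.4637; after-tax cost = 3.8% × (1 − 34.4%) = 2.4928%.
WACC = 0.4830 × 8.3000% + 0.0533 × 6.8400% + 0.4637 × 2.4928% = 5.5293%.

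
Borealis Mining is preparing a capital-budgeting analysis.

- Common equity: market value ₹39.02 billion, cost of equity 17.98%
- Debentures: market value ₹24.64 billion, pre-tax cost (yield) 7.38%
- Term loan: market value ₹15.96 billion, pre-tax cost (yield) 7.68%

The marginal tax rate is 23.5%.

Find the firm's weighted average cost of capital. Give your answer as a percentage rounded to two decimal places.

11.74%

Total capital V = 39.02 + 24.64 + 15.96 = 79.62.
Equity: weight = 39.02/79.62 = 0.4901; cost = 17.98%.
Debentures: weight = 24.64/79.62 = 0.3095; after-tax cost = 7.38% × (1 − 23.5%) = 5.6457%.
Term loan: weight = 15.96/79.62 = 0.2005; after-tax cost = 7.68% × (1 − 23.5%) = 5.8752%.
WACC = 0.4901 × 17.9800% + 0.3095 × 5.6457% + 0.2005 × 5.8752% = 11.7365%.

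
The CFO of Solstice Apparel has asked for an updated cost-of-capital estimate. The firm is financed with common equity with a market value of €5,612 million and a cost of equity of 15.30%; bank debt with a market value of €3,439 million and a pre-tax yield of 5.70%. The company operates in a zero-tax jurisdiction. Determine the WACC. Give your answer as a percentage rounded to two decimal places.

11.65%

Total capital V = 5612 + 3439 = 9051.
Equity: weight = 5612/9051 = 0.6200; cost = 15.3%.
Bank debt: weight = 3439/9051 = 0.3800; after-tax cost = 5.7% × (1 − 0%) = 5.7000%.
WACC = 0.6200 × 15.3000% + 0.3800 × 5.7000% = 11.6524%.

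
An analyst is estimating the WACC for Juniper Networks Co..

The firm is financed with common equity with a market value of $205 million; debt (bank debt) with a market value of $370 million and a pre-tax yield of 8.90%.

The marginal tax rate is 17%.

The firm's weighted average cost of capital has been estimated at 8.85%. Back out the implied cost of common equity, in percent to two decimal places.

Total capital V = 205 + 370 = 575.
Equity weight = 205/575 = 0.3565.
Bank debt weight = 370/575 = 0.6435.
Debt contribution = 0.6435 × 8.9% × (1 − 17%) = 4.7534%.
Required equity contribution = 8.85% − 4.7534% = 4.0966%.
Re = 4.0966% / 0.3565 = 11.4905%.

11.49%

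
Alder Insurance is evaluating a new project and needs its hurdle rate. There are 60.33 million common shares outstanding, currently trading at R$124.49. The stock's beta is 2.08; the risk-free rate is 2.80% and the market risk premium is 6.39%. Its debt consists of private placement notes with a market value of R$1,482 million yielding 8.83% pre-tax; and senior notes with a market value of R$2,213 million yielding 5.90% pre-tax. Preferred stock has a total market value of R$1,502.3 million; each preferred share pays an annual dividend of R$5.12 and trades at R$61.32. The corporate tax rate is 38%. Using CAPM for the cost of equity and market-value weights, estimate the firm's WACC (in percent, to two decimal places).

Cost of equity via CAPM: Re = 2.8% + 2.08 × 6.39% = 16.0912%.
Cost of preferred: Rp = 5.12 / 61.32 = 8.3496%.
Market value of equity E = 124.49 × 60.33m = 7510.4817m.
Total capital V = 7510.4817 + 1502.3 + 1482 + 2213 = 12707.7817.
Equity: weight = 7510.4817/12707.7817 = 0.5910; cost = 16.0912%.
Preferred: weight = 1502.3/12707.7817 = 0.1182; cost = 8.3496%.
Private placement notes: weight = 1482/12707.7817 = 0.1166; after-tax cost = 8.83% × (1 − 38%) = 5.4746%.
Senior notes: weight = 2213/12707.7817 = 0.1741; after-tax cost = 5.9% × (1 − 38%) = 3.6580%.
WACC = 0.5910 × 16.0912% + 0.1182 × 8.3496% + 0.1166 × 5.4746% + 0.1741 × 3.6580% = 11.7727%.

11.77%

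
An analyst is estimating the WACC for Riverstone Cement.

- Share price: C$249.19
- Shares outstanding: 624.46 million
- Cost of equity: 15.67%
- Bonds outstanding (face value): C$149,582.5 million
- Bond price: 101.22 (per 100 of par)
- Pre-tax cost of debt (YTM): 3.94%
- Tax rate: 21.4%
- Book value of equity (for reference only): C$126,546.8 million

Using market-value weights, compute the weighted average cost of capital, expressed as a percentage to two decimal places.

Market value of equity E = 249.19 × 624.46m = 155609.1874m. Market value of debt D = 149582.5m × 101.22/100 = 151407.4065m.
Total capital V = 155609.1874 + 151407.4065 = 307016.5939.
Equity: weight = 155609.1874/307016.5939 = 0.5068; cost = 15.67%.
Bonds outstanding: weight = 151407.4065/307016.5939 = 0.4932; after-tax cost = 3.94% × (1 − 21.4%) = 3.0968%.
WACC = 0.5068 × 15.6700% + 0.4932 × 3.0968% = 9.4695%.

9.47%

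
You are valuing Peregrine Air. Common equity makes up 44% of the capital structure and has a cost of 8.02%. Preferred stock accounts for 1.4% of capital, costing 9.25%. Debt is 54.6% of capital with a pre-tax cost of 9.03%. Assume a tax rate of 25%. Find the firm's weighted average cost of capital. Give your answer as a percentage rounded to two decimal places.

7.36%

After-tax cost of debt = 9.03% × (1 − 25%) = 6.7725%.
WACC = 0.440 × 8.0200% + 0.014 × 9.2500% + 0.546 × 6.7725% = 7.3561%.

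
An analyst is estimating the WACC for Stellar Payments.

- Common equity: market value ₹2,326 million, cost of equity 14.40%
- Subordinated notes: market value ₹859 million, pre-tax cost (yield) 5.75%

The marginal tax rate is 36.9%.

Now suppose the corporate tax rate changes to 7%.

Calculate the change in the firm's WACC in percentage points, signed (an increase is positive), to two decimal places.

Current WACC:
Total capital V = 2326 + 859 = 3185.
Equity: weight = 2326/3185 = 0.7303; cost = 14.4%.
Subordinated notes: weight = 859/3185 = 0.2697; after-tax cost = 5.75% × (1 − 36.9%) = 3.6282%.
WACC = 0.7303 × 14.4000% + 0.2697 × 3.6282% = 11.4948%.
After the change:
Total capital V = 2326 + 859 = 3185.
Equity: weight = 2326/3185 = 0.7303; cost = 14.4%.
Subordinated notes: weight = 859/3185 = 0.2697; after-tax cost = 5.75% × (1 − 7%) = 5.3475%.
WACC = 0.7303 × 14.4000% + 0.2697 × 5.3475% = 11.9585%.
Change in WACC = 11.9585% − 11.4948% = 0.4637 pp.

+0.46 pp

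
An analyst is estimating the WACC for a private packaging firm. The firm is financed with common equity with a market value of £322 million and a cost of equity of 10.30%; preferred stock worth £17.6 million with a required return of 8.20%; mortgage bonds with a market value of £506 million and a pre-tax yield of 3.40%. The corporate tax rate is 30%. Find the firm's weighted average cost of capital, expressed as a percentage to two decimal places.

5.52%

Total capital V = 322 + 17.6 + 506 = 845.6.
Equity: weight = 322/845.6 = 0.3808; cost = 10.3%.
Preferred: weight = 17.6/845.6 = 0.0208; cost = 8.2%.
Mortgage bonds: weight = 506/845.6 = 0.5984; after-tax cost = 3.4% × (1 − 30%) = 2.3800%.
WACC = 0.3808 × 10.3000% + 0.0208 × 8.2000% + 0.5984 × 2.3800% = 5.5170%.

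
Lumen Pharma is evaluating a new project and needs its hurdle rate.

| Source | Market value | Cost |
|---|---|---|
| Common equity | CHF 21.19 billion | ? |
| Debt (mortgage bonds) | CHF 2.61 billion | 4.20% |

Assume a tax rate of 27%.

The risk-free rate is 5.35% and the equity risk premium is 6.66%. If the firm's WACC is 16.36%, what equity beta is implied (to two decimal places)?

Total capital V = 21.19 + 2.61 = 23.8.
Equity weight = 21.19/23.8 = 0.8903.
Mortgage bonds weight = 2.61/23.8 = 0.1097.
Debt contribution = 0.1097 × 4.2% × (1 − 27%) = 0.3362%.
Required equity contribution = 16.36% − 0.3362% = 16.0238%  ⇒  Re = 17.9974%.
CAPM: 17.9974% = 5.35% + β × 6.66%  ⇒  β = 1.8990.

1.90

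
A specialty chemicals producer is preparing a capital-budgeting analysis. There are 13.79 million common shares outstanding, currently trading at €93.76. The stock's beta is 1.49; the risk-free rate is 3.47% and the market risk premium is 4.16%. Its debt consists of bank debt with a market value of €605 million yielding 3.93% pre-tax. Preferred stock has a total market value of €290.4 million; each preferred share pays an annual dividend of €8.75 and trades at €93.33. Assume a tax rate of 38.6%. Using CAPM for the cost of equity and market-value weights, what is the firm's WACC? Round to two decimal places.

Cost of equity via CAPM: Re = 3.47% + 1.49 × 4.16% = 9.6684%.
Cost of preferred: Rp = 8.75 / 93.33 = 9.3753%.
Market value of equity E = 93.76 × 13.79m = 1292.9504m.
Total capital V = 1292.9504 + 290.4 + 605 = 2188.3504.
Equity: weight = 1292.9504/2188.3504 = 0.5908; cost = 9.6684%.
Preferred: weight = 290.4/2188.3504 = 0.1327; cost = 9.3753%.
Bank debt: weight = 605/2188.3504 = 0.2765; after-tax cost = 3.93% × (1 − 38.6%) = 2.4130%.
WACC = 0.5908 × 9.6684% + 0.1327 × 9.3753% + 0.2765 × 2.4130% = 7.6237%.

7.62%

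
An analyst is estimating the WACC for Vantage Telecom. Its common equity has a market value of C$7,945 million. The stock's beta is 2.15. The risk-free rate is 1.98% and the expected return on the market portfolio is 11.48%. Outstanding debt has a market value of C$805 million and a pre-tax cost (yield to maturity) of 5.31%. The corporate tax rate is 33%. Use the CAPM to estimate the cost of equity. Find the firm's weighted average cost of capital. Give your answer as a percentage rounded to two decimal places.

20.67%

Market risk premium = 11.48% − 1.98% = 9.5%.
Cost of equity via CAPM: Re = 1.98% + 2.15 × 9.5% = 22.4050%.
Total capital V = 7945 + 805 = 8750.
Equity: weight = 7945/8750 = 0.9080; cost = 22.405%.
Debt: weight = 805/8750 = 0.0920; after-tax cost = 5.31% × (1 − 33%) = 3.5577%.
WACC = 0.9080 × 22.4050% + 0.0920 × 3.5577% = 20.6710%.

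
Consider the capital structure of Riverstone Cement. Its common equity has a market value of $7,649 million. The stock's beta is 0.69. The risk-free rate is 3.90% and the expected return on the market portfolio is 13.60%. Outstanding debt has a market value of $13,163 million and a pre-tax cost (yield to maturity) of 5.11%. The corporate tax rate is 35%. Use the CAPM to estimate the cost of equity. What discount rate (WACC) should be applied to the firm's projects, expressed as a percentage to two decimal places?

5.99%

Market risk premium = 13.6% − 3.9% = 9.7%.
Cost of equity via CAPM: Re = 3.9% + 0.69 × 9.7% = 10.5930%.
Total capital V = 7649 + 13163 = 20812.
Equity: weight = 7649/20812 = 0.3675; cost = 10.593%.
Debt: weight = 13163/20812 = 0.6325; after-tax cost = 5.11% × (1 − 35%) = 3.3215%.
WACC = 0.3675 × 10.5930% + 0.6325 × 3.3215% = 5.9940%.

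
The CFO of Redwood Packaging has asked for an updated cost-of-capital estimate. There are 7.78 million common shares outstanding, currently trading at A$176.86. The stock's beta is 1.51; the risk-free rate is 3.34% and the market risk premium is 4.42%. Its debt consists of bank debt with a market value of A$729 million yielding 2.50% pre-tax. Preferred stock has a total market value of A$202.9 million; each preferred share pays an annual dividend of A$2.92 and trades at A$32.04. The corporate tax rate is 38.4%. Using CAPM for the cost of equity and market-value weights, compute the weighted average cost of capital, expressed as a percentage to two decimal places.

7.26%

Cost of equity via CAPM: Re = 3.34% + 1.51 × 4.42% = 10.0142%.
Cost of preferred: Rp = 2.92 / 32.04 = 9.1136%.
Market value of equity E = 176.86 × 7.78m = 1375.9708m.
Total capital V = 1375.9708 + 202.9 + 729 = 2307.8708.
Equity: weight = 1375.9708/2307.8708 = 0.5962; cost = 10.0142%.
Preferred: weight = 202.9/2307.8708 = 0.0879; cost = 9.1136%.
Bank debt: weight = 729/2307.8708 = 0.3159; after-tax cost = 2.5% × (1 − 38.4%) = 1.5400%.
WACC = 0.5962 × 10.0142% + 0.0879 × 9.1136% + 0.3159 × 1.5400% = 7.2582%.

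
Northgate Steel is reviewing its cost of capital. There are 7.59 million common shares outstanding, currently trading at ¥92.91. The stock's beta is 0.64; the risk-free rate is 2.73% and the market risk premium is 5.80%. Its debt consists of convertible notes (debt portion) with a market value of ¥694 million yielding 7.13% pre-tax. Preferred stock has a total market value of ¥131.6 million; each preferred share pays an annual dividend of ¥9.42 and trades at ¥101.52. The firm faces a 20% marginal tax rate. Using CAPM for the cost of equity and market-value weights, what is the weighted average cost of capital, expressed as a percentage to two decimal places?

6.35%

Cost of equity via CAPM: Re = 2.73% + 0.64 × 5.8% = 6.4420%.
Cost of preferred: Rp = 9.42 / 101.52 = 9.2790%.
Market value of equity E = 92.91 × 7.59m = 705.1869m.
Total capital V = 705.1869 + 131.6 + 694 = 1530.7869.
Equity: weight = 705.1869/1530.7869 = 0.4607; cost = 6.442%.
Preferred: weight = 131.6/1530.7869 = 0.0860; cost = 9.279%.
Convertible notes (debt portion): weight = 694/1530.7869 = 0.4534; after-tax cost = 7.13% × (1 − 20%) = 5.7040%.
WACC = 0.4607 × 6.4420% + 0.0860 × 9.2790% + 0.4534 × 5.7040% = 6.3513%.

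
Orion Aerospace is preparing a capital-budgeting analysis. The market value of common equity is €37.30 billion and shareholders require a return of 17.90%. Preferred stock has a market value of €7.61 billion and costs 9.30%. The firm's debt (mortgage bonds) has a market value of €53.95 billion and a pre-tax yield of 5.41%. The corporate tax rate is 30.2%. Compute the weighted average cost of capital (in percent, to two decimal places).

9.53%

Total capital V = 37.3 + 7.61 + 53.95 = 98.86.
Equity: weight = 37.3/98.86 = 0.3773; cost = 17.9%.
Preferred: weight = 7.61/98.86 = 0.0770; cost = 9.3%.
Mortgage bonds: weight = 53.95/98.86 = 0.5457; after-tax cost = 5.41% × (1 − 30.2%) = 3.7762%.
WACC = 0.3773 × 17.9000% + 0.0770 × 9.3000% + 0.5457 × 3.7762% = 9.5303%.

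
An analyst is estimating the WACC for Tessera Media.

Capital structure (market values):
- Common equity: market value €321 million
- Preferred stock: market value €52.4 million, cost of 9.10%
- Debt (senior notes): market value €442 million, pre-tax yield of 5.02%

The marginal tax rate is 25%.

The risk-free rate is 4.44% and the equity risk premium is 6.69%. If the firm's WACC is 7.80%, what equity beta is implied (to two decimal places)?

1.30

Total capital V = 321 + 52.4 + 442 = 815.4.
Equity weight = 321/815.4 = 0.3937.
Preferred weight = 52.4/815.4 = 0.0643.
Senior notes weight = 442/815.4 = 0.5421.
Debt contribution = 0.5421 × 5.02% × (1 − 25%) = 2.0409%.
Preferred contribution = 0.0643 × 9.1% = 0.5848%.
Required equity contribution = 7.8% − 2.6257% = 5.1743%  ⇒  Re = 13.1438%.
CAPM: 13.1438% = 4.44% + β × 6.69%  ⇒  β = 1.3010.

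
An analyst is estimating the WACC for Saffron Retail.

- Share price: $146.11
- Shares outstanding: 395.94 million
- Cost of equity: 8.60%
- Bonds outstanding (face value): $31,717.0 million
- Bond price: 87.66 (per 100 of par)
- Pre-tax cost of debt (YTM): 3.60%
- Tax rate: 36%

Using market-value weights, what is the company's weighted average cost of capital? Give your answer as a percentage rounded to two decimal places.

6.56%

Market value of equity E = 146.11 × 395.94m = 57850.7934m. Market value of debt D = 31717m × 87.66/100 = 27803.1222m.
Total capital V = 57850.7934 + 27803.1222 = 85653.9156.
Equity: weight = 57850.7934/85653.9156 = 0.6754; cost = 8.6%.
Bonds outstanding: weight = 27803.1222/85653.9156 = 0.3246; after-tax cost = 3.6% × (1 − 36%) = 2.3040%.
WACC = 0.6754 × 8.6000% + 0.3246 × 2.3040% = 6.5563%.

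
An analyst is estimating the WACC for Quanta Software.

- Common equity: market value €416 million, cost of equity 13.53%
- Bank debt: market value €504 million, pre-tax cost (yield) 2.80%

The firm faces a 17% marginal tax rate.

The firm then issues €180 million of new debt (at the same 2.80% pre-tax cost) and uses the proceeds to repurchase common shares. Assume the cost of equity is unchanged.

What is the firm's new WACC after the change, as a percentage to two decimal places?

5.20%

After the change:
Total capital V = 236 + 684 = 920.
Equity: weight = 236/920 = 0.2565; cost = 13.53%.
Bank debt: weight = 684/920 = 0.7435; after-tax cost = 2.8% × (1 − 17%) = 2.3240%.
WACC = 0.2565 × 13.5300% + 0.7435 × 2.3240% = 5.1986%.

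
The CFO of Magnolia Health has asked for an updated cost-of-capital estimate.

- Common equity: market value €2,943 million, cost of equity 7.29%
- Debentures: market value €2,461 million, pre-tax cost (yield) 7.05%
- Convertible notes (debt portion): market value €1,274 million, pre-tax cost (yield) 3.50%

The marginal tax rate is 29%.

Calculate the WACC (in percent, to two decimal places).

Total capital V = 2943 + 2461 + 1274 = 6678.
Equity: weight = 2943/6678 = 0.4407; cost = 7.29%.
Debentures: weight = 2461/6678 = 0.3685; after-tax cost = 7.05% × (1 − 29%) = 5.0055%.
Convertible notes (debt portion): weight = 1274/6678 = 0.1908; after-tax cost = 3.5% × (1 − 29%) = 2.4850%.
WACC = 0.4407 × 7.2900% + 0.3685 × 5.0055% + 0.1908 × 2.4850% = 5.5314%.

5.53%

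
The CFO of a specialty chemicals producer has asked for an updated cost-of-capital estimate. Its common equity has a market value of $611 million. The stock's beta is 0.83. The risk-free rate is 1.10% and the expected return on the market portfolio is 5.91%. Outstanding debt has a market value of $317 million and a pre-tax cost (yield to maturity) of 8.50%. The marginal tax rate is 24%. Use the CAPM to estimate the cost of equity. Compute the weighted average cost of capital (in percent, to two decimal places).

Market risk premium = 5.91% − 1.1% = 4.81%.
Cost of equity via CAPM: Re = 1.1% + 0.83 × 4.81% = 5.0923%.
Total capital V = 611 + 317 = 928.
Equity: weight = 611/928 = 0.6584; cost = 5.0923%.
Debt: weight = 317/928 = 0.3416; after-tax cost = 8.5% × (1 − 24%) = 6.4600%.
WACC = 0.6584 × 5.0923% + 0.3416 × 6.4600% = 5.5595%.

5.56%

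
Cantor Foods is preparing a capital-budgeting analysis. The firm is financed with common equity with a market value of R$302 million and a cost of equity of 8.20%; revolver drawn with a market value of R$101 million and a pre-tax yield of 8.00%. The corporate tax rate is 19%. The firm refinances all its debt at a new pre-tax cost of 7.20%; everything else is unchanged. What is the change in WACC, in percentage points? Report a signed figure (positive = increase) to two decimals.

-0.16 pp

Current WACC:
Total capital V = 302 + 101 = 403.
Equity: weight = 302/403 = 0.7494; cost = 8.2%.
Revolver drawn: weight = 101/403 = 0.2506; after-tax cost = 8% × (1 − 19%) = 6.4800%.
WACC = 0.7494 × 8.2000% + 0.2506 × 6.4800% = 7.7689%.
After the change:
Total capital V = 302 + 101 = 403.
Equity: weight = 302/403 = 0.7494; cost = 8.2%.
Revolver drawn: weight = 101/403 = 0.2506; after-tax cost = 7.2% × (1 − 19%) = 5.8320%.
WACC = 0.7494 × 8.2000% + 0.2506 × 5.8320% = 7.6065%.
Change in WACC = 7.6065% − 7.7689% = -0.1624 pp.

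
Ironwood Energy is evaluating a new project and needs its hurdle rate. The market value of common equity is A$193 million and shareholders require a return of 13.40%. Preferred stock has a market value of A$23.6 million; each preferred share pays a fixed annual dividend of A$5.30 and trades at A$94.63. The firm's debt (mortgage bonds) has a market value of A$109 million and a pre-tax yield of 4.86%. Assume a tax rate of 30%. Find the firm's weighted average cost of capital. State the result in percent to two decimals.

9.49%

Cost of preferred: Rp = 5.3 / 94.63 = 5.6008%.
Total capital V = 193 + 23.6 + 109 = 325.6.
Equity: weight = 193/325.6 = 0.5928; cost = 13.4%.
Preferred: weight = 23.6/325.6 = 0.0725; cost = 5.6008%.
Mortgage bonds: weight = 109/325.6 = 0.3348; after-tax cost = 4.86% × (1 − 30%) = 3.4020%.
WACC = 0.5928 × 13.4000% + 0.0725 × 5.6008% + 0.3348 × 3.4020% = 9.4877%.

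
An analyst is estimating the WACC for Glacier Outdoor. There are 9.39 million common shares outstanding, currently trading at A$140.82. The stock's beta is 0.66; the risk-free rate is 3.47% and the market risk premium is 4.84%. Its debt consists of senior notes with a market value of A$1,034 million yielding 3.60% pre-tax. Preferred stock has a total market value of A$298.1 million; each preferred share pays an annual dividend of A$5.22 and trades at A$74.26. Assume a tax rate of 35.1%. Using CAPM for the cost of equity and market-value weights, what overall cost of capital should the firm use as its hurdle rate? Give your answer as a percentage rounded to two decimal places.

Cost of equity via CAPM: Re = 3.47% + 0.66 × 4.84% = 6.6644%.
Cost of preferred: Rp = 5.22 / 74.26 = 7.0294%.
Market value of equity E = 140.82 × 9.39m = 1322.2998m.
Total capital V = 1322.2998 + 298.1 + 1034 = 2654.3998.
Equity: weight = 1322.2998/2654.3998 = 0.4982; cost = 6.6644%.
Preferred: weight = 298.1/2654.3998 = 0.1123; cost = 7.0294%.
Senior notes: weight = 1034/2654.3998 = 0.3895; after-tax cost = 3.6% × (1 − 35.1%) = 2.3364%.
WACC = 0.4982 × 6.6644% + 0.1123 × 7.0294% + 0.3895 × 2.3364% = 5.0195%.

5.02%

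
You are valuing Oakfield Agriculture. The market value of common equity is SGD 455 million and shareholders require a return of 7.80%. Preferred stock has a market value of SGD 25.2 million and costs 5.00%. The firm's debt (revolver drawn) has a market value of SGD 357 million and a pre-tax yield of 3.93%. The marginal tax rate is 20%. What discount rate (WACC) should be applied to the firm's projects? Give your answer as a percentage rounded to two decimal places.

5.73%

Total capital V = 455 + 25.2 + 357 = 837.2.
Equity: weight = 455/837.2 = 0.5435; cost = 7.8%.
Preferred: weight = 25.2/837.2 = 0.0301; cost = 5%.
Revolver drawn: weight = 357/837.2 = 0.4264; after-tax cost = 3.93% × (1 − 20%) = 3.1440%.
WACC = 0.5435 × 7.8000% + 0.0301 × 5.0000% + 0.4264 × 3.1440% = 5.7303%.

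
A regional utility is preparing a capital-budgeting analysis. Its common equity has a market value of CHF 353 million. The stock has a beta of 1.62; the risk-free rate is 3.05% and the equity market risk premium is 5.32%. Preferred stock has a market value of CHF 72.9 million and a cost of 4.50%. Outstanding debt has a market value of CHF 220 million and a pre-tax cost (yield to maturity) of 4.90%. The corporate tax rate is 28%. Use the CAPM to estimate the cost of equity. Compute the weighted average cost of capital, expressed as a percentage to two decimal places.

Cost of equity via CAPM: Re = 3.05% + 1.62 × 5.32% = 11.6684%.
Total capital V = 353 + 72.9 + 220 = 645.9.
Equity: weight = 353/645.9 = 0.5465; cost = 11.6684%.
Preferred: weight = 72.9/645.9 = 0.1129; cost = 4.5%.
Debt: weight = 220/645.9 = 0.3406; after-tax cost = 4.9% × (1 − 28%) = 3.5280%.
WACC = 0.5465 × 11.6684% + 0.1129 × 4.5000% + 0.3406 × 3.5280% = 8.0866%.

8.09%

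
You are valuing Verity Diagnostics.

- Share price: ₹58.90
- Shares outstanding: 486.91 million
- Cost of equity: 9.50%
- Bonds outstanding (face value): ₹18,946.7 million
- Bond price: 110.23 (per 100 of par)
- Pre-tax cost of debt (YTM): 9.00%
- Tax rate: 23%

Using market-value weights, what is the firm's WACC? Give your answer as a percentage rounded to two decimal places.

8.42%

Market value of equity E = 58.9 × 486.91m = 28678.999m. Market value of debt D = 18946.7m × 110.23/100 = 20884.94741m.
Total capital V = 28678.999 + 20884.94741 = 49563.94641.
Equity: weight = 28678.999/49563.94641 = 0.5786; cost = 9.5%.
Bonds outstanding: weight = 20884.94741/49563.94641 = 0.4214; after-tax cost = 9% × (1 − 23%) = 6.9300%.
WACC = 0.5786 × 9.5000% + 0.4214 × 6.9300% = 8.4171%.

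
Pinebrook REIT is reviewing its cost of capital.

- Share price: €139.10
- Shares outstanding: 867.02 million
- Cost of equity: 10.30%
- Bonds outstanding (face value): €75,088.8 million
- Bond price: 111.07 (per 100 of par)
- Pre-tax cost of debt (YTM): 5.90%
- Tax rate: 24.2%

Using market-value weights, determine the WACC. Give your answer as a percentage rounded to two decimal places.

Market value of equity E = 139.1 × 867.02m = 120602.482m. Market value of debt D = 75088.8m × 111.07/100 = 83401.13016m.
Total capital V = 120602.482 + 83401.13016 = 204003.61216.
Equity: weight = 120602.482/204003.61216 = 0.5912; cost = 10.3%.
Bonds outstanding: weight = 83401.13016/204003.61216 = 0.4088; after-tax cost = 5.9% × (1 − 24.2%) = 4.4722%.
WACC = 0.5912 × 10.3000% + 0.4088 × 4.4722% = 7.9175%.

7.92%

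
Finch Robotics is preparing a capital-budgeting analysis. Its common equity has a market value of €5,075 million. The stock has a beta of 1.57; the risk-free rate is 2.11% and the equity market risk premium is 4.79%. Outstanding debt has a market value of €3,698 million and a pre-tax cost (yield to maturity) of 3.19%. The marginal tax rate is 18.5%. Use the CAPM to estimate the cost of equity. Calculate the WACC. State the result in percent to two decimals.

6.67%

Cost of equity via CAPM: Re = 2.11% + 1.57 × 4.79% = 9.6303%.
Total capital V = 5075 + 3698 = 8773.
Equity: weight = 5075/8773 = 0.5785; cost = 9.6303%.
Debt: weight = 3698/8773 = 0.4215; after-tax cost = 3.19% × (1 − 18.5%) = 2.5998%.
WACC = 0.5785 × 9.6303% + 0.4215 × 2.5998% = 6.6668%.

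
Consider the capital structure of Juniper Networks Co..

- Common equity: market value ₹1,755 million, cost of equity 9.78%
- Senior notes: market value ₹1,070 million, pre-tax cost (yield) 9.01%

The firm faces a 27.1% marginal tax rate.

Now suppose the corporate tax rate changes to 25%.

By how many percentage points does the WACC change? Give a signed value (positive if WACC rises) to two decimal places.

+0.07 pp

Current WACC:
Total capital V = 1755 + 1070 = 2825.
Equity: weight = 1755/2825 = 0.6212; cost = 9.78%.
Senior notes: weight = 1070/2825 = 0.3788; after-tax cost = 9.01% × (1 − 27.1%) = 6.5683%.
WACC = 0.6212 × 9.7800% + 0.3788 × 6.5683% = 8.5635%.
After the change:
Total capital V = 1755 + 1070 = 2825.
Equity: weight = 1755/2825 = 0.6212; cost = 9.78%.
Senior notes: weight = 1070/2825 = 0.3788; after-tax cost = 9.01% × (1 − 25%) = 6.7575%.
WACC = 0.6212 × 9.7800% + 0.3788 × 6.7575% = 8.6352%.
Change in WACC = 8.6352% − 8.5635% = 0.0717 pp.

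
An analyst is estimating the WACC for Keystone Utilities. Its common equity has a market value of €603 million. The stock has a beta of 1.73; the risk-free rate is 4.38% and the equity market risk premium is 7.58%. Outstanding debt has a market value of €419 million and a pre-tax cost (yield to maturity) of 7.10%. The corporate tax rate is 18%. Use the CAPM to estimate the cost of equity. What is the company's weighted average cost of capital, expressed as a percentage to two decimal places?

Cost of equity via CAPM: Re = 4.38% + 1.73 × 7.58% = 17.4934%.
Total capital V = 603 + 419 = 1022.
Equity: weight = 603/1022 = 0.5900; cost = 17.4934%.
Debt: weight = 419/1022 = 0.4100; after-tax cost = 7.1% × (1 − 18%) = 5.8220%.
WACC = 0.5900 × 17.4934% + 0.4100 × 5.8220% = 12.7084%.

12.71%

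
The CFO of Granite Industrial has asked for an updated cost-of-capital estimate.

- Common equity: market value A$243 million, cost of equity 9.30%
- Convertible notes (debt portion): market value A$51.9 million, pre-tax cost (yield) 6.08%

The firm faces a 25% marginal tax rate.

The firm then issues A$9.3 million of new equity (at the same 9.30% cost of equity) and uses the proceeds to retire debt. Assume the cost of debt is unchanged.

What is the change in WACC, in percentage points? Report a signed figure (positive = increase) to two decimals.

Current WACC:
Total capital V = 243 + 51.9 = 294.9.
Equity: weight = 243/294.9 = 0.8240; cost = 9.3%.
Convertible notes (debt portion): weight = 51.9/294.9 = 0.1760; after-tax cost = 6.08% × (1 − 25%) = 4.5600%.
WACC = 0.8240 × 9.3000% + 0.1760 × 4.5600% = 8.4658%.
After the change:
Total capital V = 252.3 + 42.6 = 294.9.
Equity: weight = 252.3/294.9 = 0.8555; cost = 9.3%.
Convertible notes (debt portion): weight = 42.6/294.9 = 0.1445; after-tax cost = 6.08% × (1 − 25%) = 4.5600%.
WACC = 0.8555 × 9.3000% + 0.1445 × 4.5600% = 8.6153%.
Change in WACC = 8.6153% − 8.4658% = 0.1495 pp.

+0.15 pp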